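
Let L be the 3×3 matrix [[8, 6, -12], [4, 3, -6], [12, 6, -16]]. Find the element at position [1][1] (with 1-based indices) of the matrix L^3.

248

Characteristic polynomial: μ^3 + 5μ^2 + 4μ = μ(μ + 1)(μ + 4), so the eigenvalues are -4, -1, 0.
μ=0: eigenvector (-3, -2, -3).
μ=-1: eigenvector (2, 1, 2).
μ=-4: eigenvector (4, 2, 5).
P = [[-3, 2, 4], [-2, 1, 2], [-3, 2, 5]], D = diag(0, -1, -4), P⁻¹ = [[1, -2, 0], [4, -3, -2], [-1, 0, 1]].
L³ = P·diag(0, -1, -64)·P⁻¹ = [[248, 6, -252], [124, 3, -126], [312, 6, -316]].
The requested entry is 248.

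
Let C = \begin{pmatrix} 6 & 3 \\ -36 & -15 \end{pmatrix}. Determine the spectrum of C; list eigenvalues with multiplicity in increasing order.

Characteristic polynomial: p(t) = t^2 + 9t + 18 = (t + 3)(t + 6).
Roots (with multiplicity): -6, -3.

-6, -3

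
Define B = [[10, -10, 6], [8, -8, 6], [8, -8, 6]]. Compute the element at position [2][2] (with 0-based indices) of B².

36

Characteristic polynomial: t^3 - 8t^2 + 12t = t(t - 6)(t - 2), so the eigenvalues are 0, 2, 6.
t=2: eigenvector (-1, -2, -2).
t=0: eigenvector (1, 1, 0).
t=6: eigenvector (1, 1, 1).
P = [[-1, 1, 1], [-2, 1, 1], [-2, 0, 1]], D = diag(2, 0, 6), P⁻¹ = [[1, -1, 0], [0, 1, -1], [2, -2, 1]].
B² = P·diag(4, 0, 36)·P⁻¹ = [[68, -68, 36], [64, -64, 36], [64, -64, 36]].
The requested entry is 36.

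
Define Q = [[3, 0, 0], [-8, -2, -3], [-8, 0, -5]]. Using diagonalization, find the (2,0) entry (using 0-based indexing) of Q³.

Characteristic polynomial: r^3 + 4r^2 - 11r - 30 = (r - 3)(r + 2)(r + 5), so the eigenvalues are -5, -2, 3.
r=3: eigenvector (1, -1, -1).
r=-2: eigenvector (0, 1, 0).
r=-5: eigenvector (0, 1, 1).
P = [[1, 0, 0], [-1, 1, 1], [-1, 0, 1]], D = diag(3, -2, -5), P⁻¹ = [[1, 0, 0], [0, 1, -1], [1, 0, 1]].
Q³ = P·diag(27, -8, -125)·P⁻¹ = [[27, 0, 0], [-152, -8, -117], [-152, 0, -125]].
The requested entry is -152.

-152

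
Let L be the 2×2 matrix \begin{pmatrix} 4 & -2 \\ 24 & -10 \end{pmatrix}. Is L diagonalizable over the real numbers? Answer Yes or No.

Yes

Characteristic polynomial: p(t) = t^2 + 6t + 8 = (t + 2)(t + 4).
All 2 eigenvalues are distinct, so L is diagonalizable.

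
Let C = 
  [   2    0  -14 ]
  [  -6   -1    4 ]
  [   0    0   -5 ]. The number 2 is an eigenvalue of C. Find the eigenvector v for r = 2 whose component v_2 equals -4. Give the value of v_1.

C − 2I = [[0, 0, -14], [-6, -3, 4], [0, 0, -7]].
Solving (C − 2I)v = 0 gives the eigenspace spanned by (2, -4, 0).
With v_2 = -4, v = (2, -4, 0), so v_1 = 2.

2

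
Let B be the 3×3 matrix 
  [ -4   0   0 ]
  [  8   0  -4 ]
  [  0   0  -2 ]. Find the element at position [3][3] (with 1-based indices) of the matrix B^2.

4

Characteristic polynomial: t^3 + 6t^2 + 8t = t(t + 2)(t + 4), so the eigenvalues are -4, -2, 0.
t=-4: eigenvector (1, -2, 0).
t=-2: eigenvector (0, 2, 1).
t=0: eigenvector (0, 1, 0).
P = [[1, 0, 0], [-2, 2, 1], [0, 1, 0]], D = diag(-4, -2, 0), P⁻¹ = [[1, 0, 0], [0, 0, 1], [2, 1, -2]].
B² = P·diag(16, 4, 0)·P⁻¹ = [[16, 0, 0], [-32, 0, 8], [0, 0, 4]].
The requested entry is 4.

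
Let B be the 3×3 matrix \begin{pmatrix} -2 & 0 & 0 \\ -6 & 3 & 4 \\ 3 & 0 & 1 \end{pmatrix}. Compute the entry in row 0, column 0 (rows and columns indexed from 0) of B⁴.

Characteristic polynomial: r^3 - 2r^2 - 5r + 6 = (r - 3)(r - 1)(r + 2), so the eigenvalues are -2, 1, 3.
r=-2: eigenvector (1, 2, -1).
r=3: eigenvector (0, 1, 0).
r=1: eigenvector (0, -2, 1).
P = [[1, 0, 0], [2, 1, -2], [-1, 0, 1]], D = diag(-2, 3, 1), P⁻¹ = [[1, 0, 0], [0, 1, 2], [1, 0, 1]].
B⁴ = P·diag(16, 81, 1)·P⁻¹ = [[16, 0, 0], [30, 81, 160], [-15, 0, 1]].
The requested entry is 16.

16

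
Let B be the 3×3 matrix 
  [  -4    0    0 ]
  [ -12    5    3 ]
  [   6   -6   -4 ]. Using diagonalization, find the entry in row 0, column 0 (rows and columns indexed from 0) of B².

16

Characteristic polynomial: λ^3 + 3λ^2 - 6λ - 8 = (λ - 2)(λ + 1)(λ + 4), so the eigenvalues are -4, -1, 2.
λ=-4: eigenvector (1, 1, 1).
λ=2: eigenvector (0, 1, -1).
λ=-1: eigenvector (0, -1, 2).
P = [[1, 0, 0], [1, 1, -1], [1, -1, 2]], D = diag(-4, 2, -1), P⁻¹ = [[1, 0, 0], [-3, 2, 1], [-2, 1, 1]].
B² = P·diag(16, 4, 1)·P⁻¹ = [[16, 0, 0], [6, 7, 3], [24, -6, -2]].
The requested entry is 16.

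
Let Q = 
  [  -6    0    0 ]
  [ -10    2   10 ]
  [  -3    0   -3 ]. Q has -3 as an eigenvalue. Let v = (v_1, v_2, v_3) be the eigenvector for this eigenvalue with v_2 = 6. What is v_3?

-3

Q + 3I = [[-3, 0, 0], [-10, 5, 10], [-3, 0, 0]].
Solving (Q + 3I)v = 0 gives the eigenspace spanned by (0, 6, -3).
With v_2 = 6, v = (0, 6, -3), so v_3 = -3.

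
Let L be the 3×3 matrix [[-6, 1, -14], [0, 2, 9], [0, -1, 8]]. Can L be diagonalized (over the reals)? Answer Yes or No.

Characteristic polynomial: p(t) = t^3 - 4t^2 - 35t + 150 = (t - 5)^2(t + 6).
t = 5 has algebraic multiplicity 2; rank(L − 5I) = 2, so geometric multiplicity = 1.
Geometric multiplicity < algebraic multiplicity, so L is not diagonalizable.

No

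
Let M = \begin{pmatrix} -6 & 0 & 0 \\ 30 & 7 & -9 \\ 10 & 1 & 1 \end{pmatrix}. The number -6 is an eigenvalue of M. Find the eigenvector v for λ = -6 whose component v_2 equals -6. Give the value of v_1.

2

M + 6I = [[0, 0, 0], [30, 13, -9], [10, 1, 7]].
Solving (M + 6I)v = 0 gives the eigenspace spanned by (2, -6, -2).
With v_2 = -6, v = (2, -6, -2), so v_1 = 2.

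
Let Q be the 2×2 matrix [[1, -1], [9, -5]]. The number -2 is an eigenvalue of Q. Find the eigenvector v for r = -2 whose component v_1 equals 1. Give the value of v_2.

3

Q + 2I = [[3, -1], [9, -3]].
Solving (Q + 2I)v = 0 gives the eigenspace spanned by (1, 3).
With v_1 = 1, v = (1, 3), so v_2 = 3.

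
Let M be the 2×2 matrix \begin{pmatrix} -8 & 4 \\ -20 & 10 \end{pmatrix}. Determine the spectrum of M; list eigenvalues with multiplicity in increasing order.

0, 2

Characteristic polynomial: p(t) = t^2 - 2t = t(t - 2).
Roots (with multiplicity): 0, 2.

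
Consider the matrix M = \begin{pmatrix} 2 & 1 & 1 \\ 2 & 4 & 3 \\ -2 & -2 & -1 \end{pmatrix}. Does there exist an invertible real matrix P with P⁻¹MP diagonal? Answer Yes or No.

Characteristic polynomial: p(r) = r^3 - 5r^2 + 8r - 4 = (r - 2)^2(r - 1).
r = 2 has algebraic multiplicity 2; rank(M − 2I) = 2, so geometric multiplicity = 1.
Geometric multiplicity < algebraic multiplicity, so M is not diagonalizable.

No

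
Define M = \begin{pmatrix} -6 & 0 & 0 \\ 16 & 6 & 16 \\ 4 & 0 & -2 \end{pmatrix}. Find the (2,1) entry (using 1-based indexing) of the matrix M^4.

2560

Characteristic polynomial: λ^3 + 2λ^2 - 36λ - 72 = (λ - 6)(λ + 2)(λ + 6), so the eigenvalues are -6, -2, 6.
λ=-6: eigenvector (1, 0, -1).
λ=-2: eigenvector (0, -2, 1).
λ=6: eigenvector (0, 1, 0).
P = [[1, 0, 0], [0, -2, 1], [-1, 1, 0]], D = diag(-6, -2, 6), P⁻¹ = [[1, 0, 0], [1, 0, 1], [2, 1, 2]].
M⁴ = P·diag(1296, 16, 1296)·P⁻¹ = [[1296, 0, 0], [2560, 1296, 2560], [-1280, 0, 16]].
The requested entry is 2560.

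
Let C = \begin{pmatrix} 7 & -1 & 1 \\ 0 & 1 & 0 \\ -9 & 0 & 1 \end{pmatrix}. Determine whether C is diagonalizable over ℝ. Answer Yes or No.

Characteristic polynomial: p(λ) = λ^3 - 9λ^2 + 24λ - 16 = (λ - 4)^2(λ - 1).
λ = 4 has algebraic multiplicity 2; rank(C − 4I) = 2, so geometric multiplicity = 1.
Geometric multiplicity < algebraic multiplicity, so C is not diagonalizable.

No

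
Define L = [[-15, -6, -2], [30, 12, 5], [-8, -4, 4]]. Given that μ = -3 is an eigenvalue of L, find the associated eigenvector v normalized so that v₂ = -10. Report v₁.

5

L + 3I = [[-12, -6, -2], [30, 15, 5], [-8, -4, 7]].
Solving (L + 3I)v = 0 gives the eigenspace spanned by (5, -10, 0).
With v₂ = -10, v = (5, -10, 0), so v₁ = 5.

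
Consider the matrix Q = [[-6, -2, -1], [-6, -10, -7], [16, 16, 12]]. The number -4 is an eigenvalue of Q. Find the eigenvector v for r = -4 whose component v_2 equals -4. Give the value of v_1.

Q + 4I = [[-2, -2, -1], [-6, -6, -7], [16, 16, 16]].
Solving (Q + 4I)v = 0 gives the eigenspace spanned by (4, -4, 0).
With v_2 = -4, v = (4, -4, 0), so v_1 = 4.

4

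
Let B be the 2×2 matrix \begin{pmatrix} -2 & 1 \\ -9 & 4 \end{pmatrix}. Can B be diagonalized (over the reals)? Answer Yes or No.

Characteristic polynomial: p(μ) = μ^2 - 2μ + 1 = (μ - 1)^2.
μ = 1 has algebraic multiplicity 2; rank(B − 1I) = 1, so geometric multiplicity = 1.
Geometric multiplicity < algebraic multiplicity, so B is not diagonalizable.

No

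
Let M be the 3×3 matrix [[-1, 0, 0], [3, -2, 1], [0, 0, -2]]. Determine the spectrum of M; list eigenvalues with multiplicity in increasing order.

-2, -2, -1

Characteristic polynomial: p(μ) = μ^3 + 5μ^2 + 8μ + 4 = (μ + 1)(μ + 2)^2.
Roots (with multiplicity): -2, -2, -1.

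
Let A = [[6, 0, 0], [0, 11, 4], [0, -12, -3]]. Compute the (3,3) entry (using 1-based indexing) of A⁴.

-1551

Characteristic polynomial: μ^3 - 14μ^2 + 63μ - 90 = (μ - 6)(μ - 5)(μ - 3), so the eigenvalues are 3, 5, 6.
μ=6: eigenvector (1, 0, 0).
μ=5: eigenvector (0, 2, -3).
μ=3: eigenvector (0, 1, -2).
P = [[1, 0, 0], [0, 2, 1], [0, -3, -2]], D = diag(6, 5, 3), P⁻¹ = [[1, 0, 0], [0, 2, 1], [0, -3, -2]].
A⁴ = P·diag(1296, 625, 81)·P⁻¹ = [[1296, 0, 0], [0, 2257, 1088], [0, -3264, -1551]].
The requested entry is -1551.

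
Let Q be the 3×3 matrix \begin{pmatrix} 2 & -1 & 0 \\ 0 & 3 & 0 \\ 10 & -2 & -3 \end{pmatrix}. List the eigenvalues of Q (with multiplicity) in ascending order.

-3, 2, 3

Characteristic polynomial: p(s) = s^3 - 2s^2 - 9s + 18 = (s - 3)(s - 2)(s + 3).
Roots (with multiplicity): -3, 2, 3.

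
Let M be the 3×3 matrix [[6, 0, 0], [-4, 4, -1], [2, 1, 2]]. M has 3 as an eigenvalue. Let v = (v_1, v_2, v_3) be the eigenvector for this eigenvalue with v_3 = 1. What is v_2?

1

M − 3I = [[3, 0, 0], [-4, 1, -1], [2, 1, -1]].
Solving (M − 3I)v = 0 gives the eigenspace spanned by (0, 1, 1).
With v_3 = 1, v = (0, 1, 1), so v_2 = 1.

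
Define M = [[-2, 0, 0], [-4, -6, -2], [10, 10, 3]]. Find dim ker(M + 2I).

2

M + 2I = [[0, 0, 0], [-4, -4, -2], [10, 10, 5]].
This matrix has rank 1, so its null space has dimension 3 − 1 = 2.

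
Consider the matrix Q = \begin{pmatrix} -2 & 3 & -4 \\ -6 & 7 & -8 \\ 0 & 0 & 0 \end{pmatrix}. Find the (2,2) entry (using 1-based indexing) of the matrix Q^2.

31

Characteristic polynomial: μ^3 - 5μ^2 + 4μ = μ(μ - 4)(μ - 1), so the eigenvalues are 0, 1, 4.
μ=1: eigenvector (1, 1, 0).
μ=4: eigenvector (1, 2, 0).
μ=0: eigenvector (1, 2, 1).
P = [[1, 1, 1], [1, 2, 2], [0, 0, 1]], D = diag(1, 4, 0), P⁻¹ = [[2, -1, 0], [-1, 1, -1], [0, 0, 1]].
Q² = P·diag(1, 16, 0)·P⁻¹ = [[-14, 15, -16], [-30, 31, -32], [0, 0, 0]].
The requested entry is 31.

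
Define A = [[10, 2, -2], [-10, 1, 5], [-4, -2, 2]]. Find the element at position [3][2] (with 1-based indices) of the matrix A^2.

-14

Characteristic polynomial: t^3 - 13t^2 + 54t - 72 = (t - 6)(t - 4)(t - 3), so the eigenvalues are 3, 4, 6.
t=6: eigenvector (1, -2, 0).
t=3: eigenvector (-2, 5, -2).
t=4: eigenvector (-2, 5, -1).
P = [[1, -2, -2], [-2, 5, 5], [0, -2, -1]], D = diag(6, 3, 4), P⁻¹ = [[5, 2, 0], [-2, -1, -1], [4, 2, 1]].
A² = P·diag(36, 9, 16)·P⁻¹ = [[88, 26, -14], [-130, -29, 35], [-28, -14, 2]].
The requested entry is -14.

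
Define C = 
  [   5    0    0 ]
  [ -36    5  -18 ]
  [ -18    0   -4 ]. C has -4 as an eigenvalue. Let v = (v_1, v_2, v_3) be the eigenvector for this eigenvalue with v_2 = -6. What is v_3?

-3

C + 4I = [[9, 0, 0], [-36, 9, -18], [-18, 0, 0]].
Solving (C + 4I)v = 0 gives the eigenspace spanned by (0, -6, -3).
With v_2 = -6, v = (0, -6, -3), so v_3 = -3.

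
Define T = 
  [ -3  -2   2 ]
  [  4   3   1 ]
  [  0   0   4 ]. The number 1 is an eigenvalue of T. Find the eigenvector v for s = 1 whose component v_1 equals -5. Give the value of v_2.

T − 1I = [[-4, -2, 2], [4, 2, 1], [0, 0, 3]].
Solving (T − 1I)v = 0 gives the eigenspace spanned by (-5, 10, 0).
With v_1 = -5, v = (-5, 10, 0), so v_2 = 10.

10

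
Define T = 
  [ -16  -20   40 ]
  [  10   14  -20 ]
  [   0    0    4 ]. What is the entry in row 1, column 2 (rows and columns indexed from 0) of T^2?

Characteristic polynomial: s^3 - 2s^2 - 32s + 96 = (s - 4)^2(s + 6), so the eigenvalues are -6, 4, 4.
s=4: eigenvector (1, -1, 0).
s=-6: eigenvector (2, -1, 0).
s=4: eigenvector (2, 0, 1).
P = [[1, 2, 2], [-1, -1, 0], [0, 0, 1]], D = diag(4, -6, 4), P⁻¹ = [[-1, -2, 2], [1, 1, -2], [0, 0, 1]].
T² = P·diag(16, 36, 16)·P⁻¹ = [[56, 40, -80], [-20, -4, 40], [0, 0, 16]].
The requested entry is 40.

40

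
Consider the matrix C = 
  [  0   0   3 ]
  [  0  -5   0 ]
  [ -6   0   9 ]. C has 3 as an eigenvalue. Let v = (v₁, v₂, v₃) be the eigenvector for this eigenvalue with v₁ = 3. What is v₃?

C − 3I = [[-3, 0, 3], [0, -8, 0], [-6, 0, 6]].
Solving (C − 3I)v = 0 gives the eigenspace spanned by (3, 0, 3).
With v₁ = 3, v = (3, 0, 3), so v₃ = 3.

3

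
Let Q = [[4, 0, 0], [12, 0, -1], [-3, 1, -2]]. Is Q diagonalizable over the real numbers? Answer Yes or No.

No

Characteristic polynomial: p(μ) = μ^3 - 2μ^2 - 7μ - 4 = (μ - 4)(μ + 1)^2.
μ = -1 has algebraic multiplicity 2; rank(Q + 1I) = 2, so geometric multiplicity = 1.
Geometric multiplicity < algebraic multiplicity, so Q is not diagonalizable.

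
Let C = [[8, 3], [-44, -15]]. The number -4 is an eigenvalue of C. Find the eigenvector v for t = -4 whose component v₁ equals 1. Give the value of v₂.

C + 4I = [[12, 3], [-44, -11]].
Solving (C + 4I)v = 0 gives the eigenspace spanned by (1, -4).
With v₁ = 1, v = (1, -4), so v₂ = -4.

-4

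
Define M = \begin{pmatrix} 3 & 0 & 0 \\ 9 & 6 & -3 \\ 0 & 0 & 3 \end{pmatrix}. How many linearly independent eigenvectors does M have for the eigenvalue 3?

M − 3I = [[0, 0, 0], [9, 3, -3], [0, 0, 0]].
This matrix has rank 1, so its null space has dimension 3 − 1 = 2.

2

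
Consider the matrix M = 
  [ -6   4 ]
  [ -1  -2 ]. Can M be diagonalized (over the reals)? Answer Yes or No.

Characteristic polynomial: p(μ) = μ^2 + 8μ + 16 = (μ + 4)^2.
μ = -4 has algebraic multiplicity 2; rank(M + 4I) = 1, so geometric multiplicity = 1.
Geometric multiplicity < algebraic multiplicity, so M is not diagonalizable.

No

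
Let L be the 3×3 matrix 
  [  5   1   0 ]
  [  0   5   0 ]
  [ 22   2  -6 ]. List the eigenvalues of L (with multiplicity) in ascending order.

-6, 5, 5

Characteristic polynomial: p(t) = t^3 - 4t^2 - 35t + 150 = (t - 5)^2(t + 6).
Roots (with multiplicity): -6, 5, 5.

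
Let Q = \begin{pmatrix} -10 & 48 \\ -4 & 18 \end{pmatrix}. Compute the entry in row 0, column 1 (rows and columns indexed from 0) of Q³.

2496

Characteristic polynomial: λ^2 - 8λ + 12 = (λ - 6)(λ - 2), so the eigenvalues are 2, 6.
λ=2: eigenvector (4, 1).
λ=6: eigenvector (3, 1).
P = [[4, 3], [1, 1]], D = diag(2, 6), P⁻¹ = [[1, -3], [-1, 4]].
Q³ = P·diag(8, 216)·P⁻¹ = [[-616, 2496], [-208, 840]].
The requested entry is 2496.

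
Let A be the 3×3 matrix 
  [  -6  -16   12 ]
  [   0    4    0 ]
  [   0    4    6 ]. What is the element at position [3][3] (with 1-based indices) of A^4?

Characteristic polynomial: μ^3 - 4μ^2 - 36μ + 144 = (μ - 6)(μ - 4)(μ + 6), so the eigenvalues are -6, 4, 6.
μ=-6: eigenvector (1, 0, 0).
μ=4: eigenvector (-4, 1, -2).
μ=6: eigenvector (1, 0, 1).
P = [[1, -4, 1], [0, 1, 0], [0, -2, 1]], D = diag(-6, 4, 6), P⁻¹ = [[1, 2, -1], [0, 1, 0], [0, 2, 1]].
A⁴ = P·diag(1296, 256, 1296)·P⁻¹ = [[1296, 4160, 0], [0, 256, 0], [0, 2080, 1296]].
The requested entry is 1296.

1296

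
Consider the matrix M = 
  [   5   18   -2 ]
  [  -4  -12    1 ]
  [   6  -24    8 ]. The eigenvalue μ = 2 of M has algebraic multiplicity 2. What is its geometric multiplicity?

M − 2I = [[3, 18, -2], [-4, -14, 1], [6, -24, 6]].
This matrix has rank 2, so its null space has dimension 3 − 2 = 1.

1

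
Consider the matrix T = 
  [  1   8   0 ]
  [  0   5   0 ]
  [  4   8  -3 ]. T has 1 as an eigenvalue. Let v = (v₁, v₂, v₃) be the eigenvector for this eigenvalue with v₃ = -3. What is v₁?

-3

T − 1I = [[0, 8, 0], [0, 4, 0], [4, 8, -4]].
Solving (T − 1I)v = 0 gives the eigenspace spanned by (-3, 0, -3).
With v₃ = -3, v = (-3, 0, -3), so v₁ = -3.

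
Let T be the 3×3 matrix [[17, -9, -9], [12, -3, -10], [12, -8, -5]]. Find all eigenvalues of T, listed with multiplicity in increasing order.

Characteristic polynomial: p(r) = r^3 - 9r^2 + 15r + 25 = (r - 5)^2(r + 1).
Roots (with multiplicity): -1, 5, 5.

-1, 5, 5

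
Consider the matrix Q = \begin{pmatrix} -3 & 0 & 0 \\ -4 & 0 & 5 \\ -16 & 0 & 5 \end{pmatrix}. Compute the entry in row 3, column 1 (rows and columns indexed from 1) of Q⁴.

-1088

Characteristic polynomial: t^3 - 2t^2 - 15t = t(t - 5)(t + 3), so the eigenvalues are -3, 0, 5.
t=5: eigenvector (0, -1, -1).
t=-3: eigenvector (1, -2, 2).
t=0: eigenvector (0, 1, 0).
P = [[0, 1, 0], [-1, -2, 1], [-1, 2, 0]], D = diag(5, -3, 0), P⁻¹ = [[2, 0, -1], [1, 0, 0], [4, 1, -1]].
Q⁴ = P·diag(625, 81, 0)·P⁻¹ = [[81, 0, 0], [-1412, 0, 625], [-1088, 0, 625]].
The requested entry is -1088.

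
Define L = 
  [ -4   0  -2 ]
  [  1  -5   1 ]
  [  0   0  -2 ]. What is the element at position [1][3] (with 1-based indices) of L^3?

Characteristic polynomial: s^3 + 11s^2 + 38s + 40 = (s + 2)(s + 4)(s + 5), so the eigenvalues are -5, -4, -2.
s=-4: eigenvector (1, 1, 0).
s=-2: eigenvector (-1, 0, 1).
s=-5: eigenvector (0, 1, 0).
P = [[1, -1, 0], [1, 0, 1], [0, 1, 0]], D = diag(-4, -2, -5), P⁻¹ = [[1, 0, 1], [0, 0, 1], [-1, 1, -1]].
L³ = P·diag(-64, -8, -125)·P⁻¹ = [[-64, 0, -56], [61, -125, 61], [0, 0, -8]].
The requested entry is -56.

-56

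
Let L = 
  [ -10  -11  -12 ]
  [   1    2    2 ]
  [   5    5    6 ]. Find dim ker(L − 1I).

1

L − 1I = [[-11, -11, -12], [1, 1, 2], [5, 5, 5]].
This matrix has rank 2, so its null space has dimension 3 − 2 = 1.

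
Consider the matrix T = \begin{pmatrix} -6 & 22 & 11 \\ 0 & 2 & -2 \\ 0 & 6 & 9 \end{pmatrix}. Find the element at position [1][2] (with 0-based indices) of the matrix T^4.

Characteristic polynomial: λ^3 - 5λ^2 - 36λ + 180 = (λ - 6)(λ - 5)(λ + 6), so the eigenvalues are -6, 5, 6.
λ=6: eigenvector (0, 1, -2).
λ=-6: eigenvector (1, 0, 0).
λ=5: eigenvector (1, 2, -3).
P = [[0, 1, 1], [1, 0, 2], [-2, 0, -3]], D = diag(6, -6, 5), P⁻¹ = [[0, -3, -2], [1, -2, -1], [0, 2, 1]].
T⁴ = P·diag(1296, 1296, 625)·P⁻¹ = [[1296, -1342, -671], [0, -1388, -1342], [0, 4026, 3309]].
The requested entry is -1342.

-1342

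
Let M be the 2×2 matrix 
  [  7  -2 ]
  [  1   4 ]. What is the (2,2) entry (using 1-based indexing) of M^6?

-15406

Characteristic polynomial: t^2 - 11t + 30 = (t - 6)(t - 5), so the eigenvalues are 5, 6.
t=5: eigenvector (1, 1).
t=6: eigenvector (-2, -1).
P = [[1, -2], [1, -1]], D = diag(5, 6), P⁻¹ = [[-1, 2], [-1, 1]].
M⁶ = P·diag(15625, 46656)·P⁻¹ = [[77687, -62062], [31031, -15406]].
The requested entry is -15406.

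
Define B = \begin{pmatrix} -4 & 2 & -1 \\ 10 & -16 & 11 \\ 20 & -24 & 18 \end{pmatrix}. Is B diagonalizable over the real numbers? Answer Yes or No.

Characteristic polynomial: p(r) = r^3 + 2r^2 - 32r - 96 = (r - 6)(r + 4)^2.
r = -4 has algebraic multiplicity 2; rank(B + 4I) = 2, so geometric multiplicity = 1.
Geometric multiplicity < algebraic multiplicity, so B is not diagonalizable.

No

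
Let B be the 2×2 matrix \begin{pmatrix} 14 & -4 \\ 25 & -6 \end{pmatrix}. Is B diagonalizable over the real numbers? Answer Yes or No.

No

Characteristic polynomial: p(r) = r^2 - 8r + 16 = (r - 4)^2.
r = 4 has algebraic multiplicity 2; rank(B − 4I) = 1, so geometric multiplicity = 1.
Geometric multiplicity < algebraic multiplicity, so B is not diagonalizable.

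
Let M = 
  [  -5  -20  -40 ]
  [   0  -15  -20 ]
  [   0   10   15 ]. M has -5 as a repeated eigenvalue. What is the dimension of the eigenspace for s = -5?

M + 5I = [[0, -20, -40], [0, -10, -20], [0, 10, 20]].
This matrix has rank 1, so its null space has dimension 3 − 1 = 2.

2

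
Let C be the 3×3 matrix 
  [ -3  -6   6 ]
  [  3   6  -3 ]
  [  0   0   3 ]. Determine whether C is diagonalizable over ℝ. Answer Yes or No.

Characteristic polynomial: p(λ) = λ^3 - 6λ^2 + 9λ = λ(λ - 3)^2.
λ = 3 has algebraic multiplicity 2; rank(C − 3I) = 1, so geometric multiplicity = 2.
Every eigenvalue has geometric = algebraic multiplicity, so C is diagonalizable.

Yes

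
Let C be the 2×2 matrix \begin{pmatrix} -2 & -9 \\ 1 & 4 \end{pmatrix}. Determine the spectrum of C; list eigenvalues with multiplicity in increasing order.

1, 1

Characteristic polynomial: p(λ) = λ^2 - 2λ + 1 = (λ - 1)^2.
Roots (with multiplicity): 1, 1.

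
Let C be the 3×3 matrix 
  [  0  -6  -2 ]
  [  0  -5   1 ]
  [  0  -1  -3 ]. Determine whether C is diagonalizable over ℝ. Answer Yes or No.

Characteristic polynomial: p(λ) = λ^3 + 8λ^2 + 16λ = λ(λ + 4)^2.
λ = -4 has algebraic multiplicity 2; rank(C + 4I) = 2, so geometric multiplicity = 1.
Geometric multiplicity < algebraic multiplicity, so C is not diagonalizable.

No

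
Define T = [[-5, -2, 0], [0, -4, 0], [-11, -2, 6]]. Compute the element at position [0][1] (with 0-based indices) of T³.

-122

Characteristic polynomial: μ^3 + 3μ^2 - 34μ - 120 = (μ - 6)(μ + 4)(μ + 5), so the eigenvalues are -5, -4, 6.
μ=-5: eigenvector (1, 0, 1).
μ=-4: eigenvector (-2, 1, -2).
μ=6: eigenvector (0, 0, 1).
P = [[1, -2, 0], [0, 1, 0], [1, -2, 1]], D = diag(-5, -4, 6), P⁻¹ = [[1, 2, 0], [0, 1, 0], [-1, 0, 1]].
T³ = P·diag(-125, -64, 216)·P⁻¹ = [[-125, -122, 0], [0, -64, 0], [-341, -122, 216]].
The requested entry is -122.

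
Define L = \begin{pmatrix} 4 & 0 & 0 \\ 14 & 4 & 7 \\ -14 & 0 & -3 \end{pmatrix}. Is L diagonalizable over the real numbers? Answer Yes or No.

Characteristic polynomial: p(λ) = λ^3 - 5λ^2 - 8λ + 48 = (λ - 4)^2(λ + 3).
λ = 4 has algebraic multiplicity 2; rank(L − 4I) = 1, so geometric multiplicity = 2.
Every eigenvalue has geometric = algebraic multiplicity, so L is diagonalizable.

Yes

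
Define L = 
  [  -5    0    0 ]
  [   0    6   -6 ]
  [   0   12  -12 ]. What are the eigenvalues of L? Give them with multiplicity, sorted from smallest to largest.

-6, -5, 0

Characteristic polynomial: p(μ) = μ^3 + 11μ^2 + 30μ = μ(μ + 5)(μ + 6).
Roots (with multiplicity): -6, -5, 0.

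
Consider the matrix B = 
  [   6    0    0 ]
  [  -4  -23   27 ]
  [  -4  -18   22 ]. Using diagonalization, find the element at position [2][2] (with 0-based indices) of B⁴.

-482

Characteristic polynomial: t^3 - 5t^2 - 26t + 120 = (t - 6)(t - 4)(t + 5), so the eigenvalues are -5, 4, 6.
t=6: eigenvector (1, -2, -2).
t=-5: eigenvector (0, 3, 2).
t=4: eigenvector (0, 1, 1).
P = [[1, 0, 0], [-2, 3, 1], [-2, 2, 1]], D = diag(6, -5, 4), P⁻¹ = [[1, 0, 0], [0, 1, -1], [2, -2, 3]].
B⁴ = P·diag(1296, 625, 256)·P⁻¹ = [[1296, 0, 0], [-2080, 1363, -1107], [-2080, 738, -482]].
The requested entry is -482.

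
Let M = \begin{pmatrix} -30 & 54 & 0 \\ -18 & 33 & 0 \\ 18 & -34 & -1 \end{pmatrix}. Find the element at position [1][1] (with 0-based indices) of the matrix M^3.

945

Characteristic polynomial: s^3 - 2s^2 - 21s - 18 = (s - 6)(s + 1)(s + 3), so the eigenvalues are -3, -1, 6.
s=6: eigenvector (-3, -2, 2).
s=-3: eigenvector (2, 1, -1).
s=-1: eigenvector (0, 0, 1).
P = [[-3, 2, 0], [-2, 1, 0], [2, -1, 1]], D = diag(6, -3, -1), P⁻¹ = [[1, -2, 0], [2, -3, 0], [0, 1, 1]].
M³ = P·diag(216, -27, -1)·P⁻¹ = [[-756, 1458, 0], [-486, 945, 0], [486, -946, -1]].
The requested entry is 945.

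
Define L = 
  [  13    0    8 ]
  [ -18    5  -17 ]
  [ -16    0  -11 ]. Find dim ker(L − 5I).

1

L − 5I = [[8, 0, 8], [-18, 0, -17], [-16, 0, -16]].
This matrix has rank 2, so its null space has dimension 3 − 2 = 1.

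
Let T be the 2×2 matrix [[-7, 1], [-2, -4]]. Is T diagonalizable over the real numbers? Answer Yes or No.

Characteristic polynomial: p(r) = r^2 + 11r + 30 = (r + 5)(r + 6).
All 2 eigenvalues are distinct, so T is diagonalizable.

Yes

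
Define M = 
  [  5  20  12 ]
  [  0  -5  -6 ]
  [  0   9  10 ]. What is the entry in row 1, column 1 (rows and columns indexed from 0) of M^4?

-509

Characteristic polynomial: μ^3 - 10μ^2 + 29μ - 20 = (μ - 5)(μ - 4)(μ - 1), so the eigenvalues are 1, 4, 5.
μ=5: eigenvector (1, 0, 0).
μ=1: eigenvector (-2, 1, -1).
μ=4: eigenvector (4, -2, 3).
P = [[1, -2, 4], [0, 1, -2], [0, -1, 3]], D = diag(5, 1, 4), P⁻¹ = [[1, 2, 0], [0, 3, 2], [0, 1, 1]].
M⁴ = P·diag(625, 1, 256)·P⁻¹ = [[625, 2268, 1020], [0, -509, -510], [0, 765, 766]].
The requested entry is -509.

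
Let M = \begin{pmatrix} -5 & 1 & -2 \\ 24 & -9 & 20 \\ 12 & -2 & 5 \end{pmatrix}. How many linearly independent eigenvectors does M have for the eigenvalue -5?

M + 5I = [[0, 1, -2], [24, -4, 20], [12, -2, 10]].
This matrix has rank 2, so its null space has dimension 3 − 2 = 1.

1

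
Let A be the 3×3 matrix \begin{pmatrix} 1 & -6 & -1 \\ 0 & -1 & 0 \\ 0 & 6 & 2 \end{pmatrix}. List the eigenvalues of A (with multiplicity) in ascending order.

-1, 1, 2

Characteristic polynomial: p(λ) = λ^3 - 2λ^2 - λ + 2 = (λ - 2)(λ - 1)(λ + 1).
Roots (with multiplicity): -1, 1, 2.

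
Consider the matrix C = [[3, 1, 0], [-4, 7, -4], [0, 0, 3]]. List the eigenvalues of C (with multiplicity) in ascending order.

Characteristic polynomial: p(r) = r^3 - 13r^2 + 55r - 75 = (r - 5)^2(r - 3).
Roots (with multiplicity): 3, 5, 5.

3, 5, 5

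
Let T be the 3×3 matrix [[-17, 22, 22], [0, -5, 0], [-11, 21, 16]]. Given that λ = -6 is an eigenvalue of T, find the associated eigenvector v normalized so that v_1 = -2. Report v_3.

-1

T + 6I = [[-11, 22, 22], [0, 1, 0], [-11, 21, 22]].
Solving (T + 6I)v = 0 gives the eigenspace spanned by (-2, 0, -1).
With v_1 = -2, v = (-2, 0, -1), so v_3 = -1.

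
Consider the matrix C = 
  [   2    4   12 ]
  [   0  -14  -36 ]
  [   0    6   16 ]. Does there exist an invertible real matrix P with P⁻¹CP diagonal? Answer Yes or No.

Characteristic polynomial: p(r) = r^3 - 4r^2 - 4r + 16 = (r - 4)(r - 2)(r + 2).
All 3 eigenvalues are distinct, so C is diagonalizable.

Yes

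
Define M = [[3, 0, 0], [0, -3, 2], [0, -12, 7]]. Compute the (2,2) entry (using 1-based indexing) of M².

Characteristic polynomial: r^3 - 7r^2 + 15r - 9 = (r - 3)^2(r - 1), so the eigenvalues are 1, 3, 3.
r=1: eigenvector (0, -1, -2).
r=3: eigenvector (0, 1, 3).
r=3: eigenvector (1, 1, 3).
P = [[0, 0, 1], [-1, 1, 1], [-2, 3, 3]], D = diag(1, 3, 3), P⁻¹ = [[0, -3, 1], [-1, -2, 1], [1, 0, 0]].
M² = P·diag(1, 9, 9)·P⁻¹ = [[9, 0, 0], [0, -15, 8], [0, -48, 25]].
The requested entry is -15.

-15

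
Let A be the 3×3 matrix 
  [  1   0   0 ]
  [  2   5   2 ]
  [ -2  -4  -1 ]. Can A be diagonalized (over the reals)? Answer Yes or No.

Yes

Characteristic polynomial: p(t) = t^3 - 5t^2 + 7t - 3 = (t - 3)(t - 1)^2.
t = 1 has algebraic multiplicity 2; rank(A − 1I) = 1, so geometric multiplicity = 2.
Every eigenvalue has geometric = algebraic multiplicity, so A is diagonalizable.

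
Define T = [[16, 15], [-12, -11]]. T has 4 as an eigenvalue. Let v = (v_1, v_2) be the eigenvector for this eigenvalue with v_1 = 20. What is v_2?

T − 4I = [[12, 15], [-12, -15]].
Solving (T − 4I)v = 0 gives the eigenspace spanned by (20, -16).
With v_1 = 20, v = (20, -16), so v_2 = -16.

-16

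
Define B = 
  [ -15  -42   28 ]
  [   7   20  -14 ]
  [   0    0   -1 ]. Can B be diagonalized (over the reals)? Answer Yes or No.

Characteristic polynomial: p(μ) = μ^3 - 4μ^2 - 11μ - 6 = (μ - 6)(μ + 1)^2.
μ = -1 has algebraic multiplicity 2; rank(B + 1I) = 1, so geometric multiplicity = 2.
Every eigenvalue has geometric = algebraic multiplicity, so B is diagonalizable.

Yes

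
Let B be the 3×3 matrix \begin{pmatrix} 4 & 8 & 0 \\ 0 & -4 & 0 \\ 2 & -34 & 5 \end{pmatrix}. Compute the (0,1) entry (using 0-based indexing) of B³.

Characteristic polynomial: s^3 - 5s^2 - 16s + 80 = (s - 5)(s - 4)(s + 4), so the eigenvalues are -4, 4, 5.
s=4: eigenvector (1, 0, -2).
s=-4: eigenvector (-1, 1, 4).
s=5: eigenvector (0, 0, 1).
P = [[1, -1, 0], [0, 1, 0], [-2, 4, 1]], D = diag(4, -4, 5), P⁻¹ = [[1, 1, 0], [0, 1, 0], [2, -2, 1]].
B³ = P·diag(64, -64, 125)·P⁻¹ = [[64, 128, 0], [0, -64, 0], [122, -634, 125]].
The requested entry is 128.

128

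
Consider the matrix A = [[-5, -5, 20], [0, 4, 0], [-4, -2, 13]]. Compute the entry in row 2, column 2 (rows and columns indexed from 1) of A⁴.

256

Characteristic polynomial: t^3 - 12t^2 + 47t - 60 = (t - 5)(t - 4)(t - 3), so the eigenvalues are 3, 4, 5.
t=3: eigenvector (5, 0, 2).
t=4: eigenvector (-5, 1, -2).
t=5: eigenvector (2, 0, 1).
P = [[5, -5, 2], [0, 1, 0], [2, -2, 1]], D = diag(3, 4, 5), P⁻¹ = [[1, 1, -2], [0, 1, 0], [-2, 0, 5]].
A⁴ = P·diag(81, 256, 625)·P⁻¹ = [[-2095, -875, 5440], [0, 256, 0], [-1088, -350, 2801]].
The requested entry is 256.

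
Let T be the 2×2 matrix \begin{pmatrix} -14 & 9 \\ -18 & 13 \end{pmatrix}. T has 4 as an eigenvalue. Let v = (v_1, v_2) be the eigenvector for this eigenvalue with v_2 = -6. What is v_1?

T − 4I = [[-18, 9], [-18, 9]].
Solving (T − 4I)v = 0 gives the eigenspace spanned by (-3, -6).
With v_2 = -6, v = (-3, -6), so v_1 = -3.

-3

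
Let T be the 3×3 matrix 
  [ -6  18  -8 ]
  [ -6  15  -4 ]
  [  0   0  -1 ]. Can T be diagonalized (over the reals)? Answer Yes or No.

Characteristic polynomial: p(μ) = μ^3 - 8μ^2 + 9μ + 18 = (μ - 6)(μ - 3)(μ + 1).
All 3 eigenvalues are distinct, so T is diagonalizable.

Yes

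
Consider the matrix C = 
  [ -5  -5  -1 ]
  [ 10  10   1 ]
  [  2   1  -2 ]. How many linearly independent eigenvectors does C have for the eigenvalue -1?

1

C + 1I = [[-4, -5, -1], [10, 11, 1], [2, 1, -1]].
This matrix has rank 2, so its null space has dimension 3 − 2 = 1.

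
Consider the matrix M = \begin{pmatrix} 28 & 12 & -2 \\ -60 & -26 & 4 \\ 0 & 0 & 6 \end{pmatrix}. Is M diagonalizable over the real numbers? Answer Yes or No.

Yes

Characteristic polynomial: p(λ) = λ^3 - 8λ^2 + 4λ + 48 = (λ - 6)(λ - 4)(λ + 2).
All 3 eigenvalues are distinct, so M is diagonalizable.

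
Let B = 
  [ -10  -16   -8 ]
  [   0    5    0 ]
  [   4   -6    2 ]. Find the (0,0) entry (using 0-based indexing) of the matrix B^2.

68

Characteristic polynomial: λ^3 + 3λ^2 - 28λ - 60 = (λ - 5)(λ + 2)(λ + 6), so the eigenvalues are -6, -2, 5.
λ=-2: eigenvector (1, 0, -1).
λ=5: eigenvector (0, 1, -2).
λ=-6: eigenvector (2, 0, -1).
P = [[1, 0, 2], [0, 1, 0], [-1, -2, -1]], D = diag(-2, 5, -6), P⁻¹ = [[-1, -4, -2], [0, 1, 0], [1, 2, 1]].
B² = P·diag(4, 25, 36)·P⁻¹ = [[68, 128, 64], [0, 25, 0], [-32, -106, -28]].
The requested entry is 68.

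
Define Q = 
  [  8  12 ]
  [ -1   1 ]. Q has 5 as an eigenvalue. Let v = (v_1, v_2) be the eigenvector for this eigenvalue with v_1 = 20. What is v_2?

-5

Q − 5I = [[3, 12], [-1, -4]].
Solving (Q − 5I)v = 0 gives the eigenspace spanned by (20, -5).
With v_1 = 20, v = (20, -5), so v_2 = -5.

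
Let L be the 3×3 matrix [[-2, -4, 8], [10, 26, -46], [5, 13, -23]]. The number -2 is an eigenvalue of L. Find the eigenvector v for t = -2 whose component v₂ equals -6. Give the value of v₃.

-3

L + 2I = [[0, -4, 8], [10, 28, -46], [5, 13, -21]].
Solving (L + 2I)v = 0 gives the eigenspace spanned by (3, -6, -3).
With v₂ = -6, v = (3, -6, -3), so v₃ = -3.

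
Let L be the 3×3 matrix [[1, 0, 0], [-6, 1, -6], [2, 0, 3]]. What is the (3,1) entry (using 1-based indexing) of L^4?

Characteristic polynomial: s^3 - 5s^2 + 7s - 3 = (s - 3)(s - 1)^2, so the eigenvalues are 1, 1, 3.
s=1: eigenvector (1, 2, -1).
s=1: eigenvector (0, 1, 0).
s=3: eigenvector (0, -3, 1).
P = [[1, 0, 0], [2, 1, -3], [-1, 0, 1]], D = diag(1, 1, 3), P⁻¹ = [[1, 0, 0], [1, 1, 3], [1, 0, 1]].
L⁴ = P·diag(1, 1, 81)·P⁻¹ = [[1, 0, 0], [-240, 1, -240], [80, 0, 81]].
The requested entry is 80.

80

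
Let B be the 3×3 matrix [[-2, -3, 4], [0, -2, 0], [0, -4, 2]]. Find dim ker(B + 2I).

1

B + 2I = [[0, -3, 4], [0, 0, 0], [0, -4, 4]].
This matrix has rank 2, so its null space has dimension 3 − 2 = 1.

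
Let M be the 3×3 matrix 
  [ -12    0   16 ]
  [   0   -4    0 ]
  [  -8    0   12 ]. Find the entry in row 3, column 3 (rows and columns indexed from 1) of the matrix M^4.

256

Characteristic polynomial: s^3 + 4s^2 - 16s - 64 = (s - 4)(s + 4)^2, so the eigenvalues are -4, -4, 4.
s=4: eigenvector (-1, 0, -1).
s=-4: eigenvector (-6, 1, -3).
s=-4: eigenvector (2, 0, 1).
P = [[-1, -6, 2], [0, 1, 0], [-1, -3, 1]], D = diag(4, -4, -4), P⁻¹ = [[1, 0, -2], [0, 1, 0], [1, 3, -1]].
M⁴ = P·diag(256, 256, 256)·P⁻¹ = [[256, 0, 0], [0, 256, 0], [0, 0, 256]].
The requested entry is 256.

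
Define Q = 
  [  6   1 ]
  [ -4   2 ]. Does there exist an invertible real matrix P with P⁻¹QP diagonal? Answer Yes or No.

Characteristic polynomial: p(λ) = λ^2 - 8λ + 16 = (λ - 4)^2.
λ = 4 has algebraic multiplicity 2; rank(Q − 4I) = 1, so geometric multiplicity = 1.
Geometric multiplicity < algebraic multiplicity, so Q is not diagonalizable.

No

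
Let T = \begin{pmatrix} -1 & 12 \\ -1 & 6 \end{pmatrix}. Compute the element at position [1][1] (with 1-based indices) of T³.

Characteristic polynomial: λ^2 - 5λ + 6 = (λ - 3)(λ - 2), so the eigenvalues are 2, 3.
λ=3: eigenvector (-3, -1).
λ=2: eigenvector (4, 1).
P = [[-3, 4], [-1, 1]], D = diag(3, 2), P⁻¹ = [[1, -4], [1, -3]].
T³ = P·diag(27, 8)·P⁻¹ = [[-49, 228], [-19, 84]].
The requested entry is -49.

-49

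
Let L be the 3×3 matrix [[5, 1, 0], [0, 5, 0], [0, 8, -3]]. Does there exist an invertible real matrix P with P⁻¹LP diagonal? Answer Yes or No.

No

Characteristic polynomial: p(λ) = λ^3 - 7λ^2 - 5λ + 75 = (λ - 5)^2(λ + 3).
λ = 5 has algebraic multiplicity 2; rank(L − 5I) = 2, so geometric multiplicity = 1.
Geometric multiplicity < algebraic multiplicity, so L is not diagonalizable.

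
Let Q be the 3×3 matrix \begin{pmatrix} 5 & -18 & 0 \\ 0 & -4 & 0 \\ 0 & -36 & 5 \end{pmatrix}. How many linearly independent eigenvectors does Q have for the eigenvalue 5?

2

Q − 5I = [[0, -18, 0], [0, -9, 0], [0, -36, 0]].
This matrix has rank 1, so its null space has dimension 3 − 1 = 2.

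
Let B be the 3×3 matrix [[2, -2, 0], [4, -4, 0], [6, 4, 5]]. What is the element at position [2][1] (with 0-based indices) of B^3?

Characteristic polynomial: λ^3 - 3λ^2 - 10λ = λ(λ - 5)(λ + 2), so the eigenvalues are -2, 0, 5.
λ=0: eigenvector (1, 1, -2).
λ=-2: eigenvector (1, 2, -2).
λ=5: eigenvector (0, 0, 1).
P = [[1, 1, 0], [1, 2, 0], [-2, -2, 1]], D = diag(0, -2, 5), P⁻¹ = [[2, -1, 0], [-1, 1, 0], [2, 0, 1]].
B³ = P·diag(0, -8, 125)·P⁻¹ = [[8, -8, 0], [16, -16, 0], [234, 16, 125]].
The requested entry is 16.

16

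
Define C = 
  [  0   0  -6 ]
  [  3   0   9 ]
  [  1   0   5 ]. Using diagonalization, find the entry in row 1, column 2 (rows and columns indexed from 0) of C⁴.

243

Characteristic polynomial: s^3 - 5s^2 + 6s = s(s - 3)(s - 2), so the eigenvalues are 0, 2, 3.
s=2: eigenvector (3, 0, -1).
s=0: eigenvector (0, 1, 0).
s=3: eigenvector (-2, 1, 1).
P = [[3, 0, -2], [0, 1, 1], [-1, 0, 1]], D = diag(2, 0, 3), P⁻¹ = [[1, 0, 2], [-1, 1, -3], [1, 0, 3]].
C⁴ = P·diag(16, 0, 81)·P⁻¹ = [[-114, 0, -390], [81, 0, 243], [65, 0, 211]].
The requested entry is 243.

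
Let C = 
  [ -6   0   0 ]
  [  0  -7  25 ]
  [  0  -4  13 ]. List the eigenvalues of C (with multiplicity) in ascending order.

-6, 3, 3

Characteristic polynomial: p(μ) = μ^3 - 27μ + 54 = (μ - 3)^2(μ + 6).
Roots (with multiplicity): -6, 3, 3.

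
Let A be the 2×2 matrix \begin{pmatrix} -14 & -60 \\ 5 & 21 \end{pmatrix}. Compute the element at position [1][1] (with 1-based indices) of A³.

Characteristic polynomial: s^2 - 7s + 6 = (s - 6)(s - 1), so the eigenvalues are 1, 6.
s=6: eigenvector (-3, 1).
s=1: eigenvector (4, -1).
P = [[-3, 4], [1, -1]], D = diag(6, 1), P⁻¹ = [[1, 4], [1, 3]].
A³ = P·diag(216, 1)·P⁻¹ = [[-644, -2580], [215, 861]].
The requested entry is -644.

-644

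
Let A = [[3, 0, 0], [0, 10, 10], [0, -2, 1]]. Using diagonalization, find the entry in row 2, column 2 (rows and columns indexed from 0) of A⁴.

Characteristic polynomial: μ^3 - 14μ^2 + 63μ - 90 = (μ - 6)(μ - 5)(μ - 3), so the eigenvalues are 3, 5, 6.
μ=3: eigenvector (1, 0, 0).
μ=6: eigenvector (0, 5, -2).
μ=5: eigenvector (0, -2, 1).
P = [[1, 0, 0], [0, 5, -2], [0, -2, 1]], D = diag(3, 6, 5), P⁻¹ = [[1, 0, 0], [0, 1, 2], [0, 2, 5]].
A⁴ = P·diag(81, 1296, 625)·P⁻¹ = [[81, 0, 0], [0, 3980, 6710], [0, -1342, -2059]].
The requested entry is -2059.

-2059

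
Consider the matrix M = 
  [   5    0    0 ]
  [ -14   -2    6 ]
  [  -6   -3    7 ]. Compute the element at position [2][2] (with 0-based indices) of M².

31

Characteristic polynomial: s^3 - 10s^2 + 29s - 20 = (s - 5)(s - 4)(s - 1), so the eigenvalues are 1, 4, 5.
s=5: eigenvector (1, -2, 0).
s=4: eigenvector (0, -1, -1).
s=1: eigenvector (0, 2, 1).
P = [[1, 0, 0], [-2, -1, 2], [0, -1, 1]], D = diag(5, 4, 1), P⁻¹ = [[1, 0, 0], [2, 1, -2], [2, 1, -1]].
M² = P·diag(25, 16, 1)·P⁻¹ = [[25, 0, 0], [-78, -14, 30], [-30, -15, 31]].
The requested entry is 31.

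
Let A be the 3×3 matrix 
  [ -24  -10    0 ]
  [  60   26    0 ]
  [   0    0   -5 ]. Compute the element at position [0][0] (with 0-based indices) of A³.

Characteristic polynomial: r^3 + 3r^2 - 34r - 120 = (r - 6)(r + 4)(r + 5), so the eigenvalues are -5, -4, 6.
r=-4: eigenvector (1, -2, 0).
r=6: eigenvector (-1, 3, 0).
r=-5: eigenvector (0, 0, 1).
P = [[1, -1, 0], [-2, 3, 0], [0, 0, 1]], D = diag(-4, 6, -5), P⁻¹ = [[3, 1, 0], [2, 1, 0], [0, 0, 1]].
A³ = P·diag(-64, 216, -125)·P⁻¹ = [[-624, -280, 0], [1680, 776, 0], [0, 0, -125]].
The requested entry is -624.

-624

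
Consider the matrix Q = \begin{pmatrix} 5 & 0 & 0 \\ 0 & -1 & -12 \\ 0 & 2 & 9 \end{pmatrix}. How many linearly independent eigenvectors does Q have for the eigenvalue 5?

Q − 5I = [[0, 0, 0], [0, -6, -12], [0, 2, 4]].
This matrix has rank 1, so its null space has dimension 3 − 1 = 2.

2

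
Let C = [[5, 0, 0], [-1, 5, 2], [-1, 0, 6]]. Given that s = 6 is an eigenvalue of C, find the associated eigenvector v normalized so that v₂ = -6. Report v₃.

-3

C − 6I = [[-1, 0, 0], [-1, -1, 2], [-1, 0, 0]].
Solving (C − 6I)v = 0 gives the eigenspace spanned by (0, -6, -3).
With v₂ = -6, v = (0, -6, -3), so v₃ = -3.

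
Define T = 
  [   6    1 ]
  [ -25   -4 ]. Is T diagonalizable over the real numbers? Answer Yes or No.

No

Characteristic polynomial: p(μ) = μ^2 - 2μ + 1 = (μ - 1)^2.
μ = 1 has algebraic multiplicity 2; rank(T − 1I) = 1, so geometric multiplicity = 1.
Geometric multiplicity < algebraic multiplicity, so T is not diagonalizable.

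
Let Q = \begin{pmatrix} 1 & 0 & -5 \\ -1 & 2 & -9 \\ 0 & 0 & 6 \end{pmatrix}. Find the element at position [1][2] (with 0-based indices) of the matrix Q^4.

-2575

Characteristic polynomial: s^3 - 9s^2 + 20s - 12 = (s - 6)(s - 2)(s - 1), so the eigenvalues are 1, 2, 6.
s=1: eigenvector (1, 1, 0).
s=2: eigenvector (0, 1, 0).
s=6: eigenvector (-1, -2, 1).
P = [[1, 0, -1], [1, 1, -2], [0, 0, 1]], D = diag(1, 2, 6), P⁻¹ = [[1, 0, 1], [-1, 1, 1], [0, 0, 1]].
Q⁴ = P·diag(1, 16, 1296)·P⁻¹ = [[1, 0, -1295], [-15, 16, -2575], [0, 0, 1296]].
The requested entry is -2575.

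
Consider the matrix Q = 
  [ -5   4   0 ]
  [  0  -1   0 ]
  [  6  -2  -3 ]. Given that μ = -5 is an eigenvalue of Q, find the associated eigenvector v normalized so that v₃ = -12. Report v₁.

4

Q + 5I = [[0, 4, 0], [0, 4, 0], [6, -2, 2]].
Solving (Q + 5I)v = 0 gives the eigenspace spanned by (4, 0, -12).
With v₃ = -12, v = (4, 0, -12), so v₁ = 4.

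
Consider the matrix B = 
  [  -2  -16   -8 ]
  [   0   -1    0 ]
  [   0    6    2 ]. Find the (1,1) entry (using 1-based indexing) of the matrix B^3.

-8

Characteristic polynomial: r^3 + r^2 - 4r - 4 = (r - 2)(r + 1)(r + 2), so the eigenvalues are -2, -1, 2.
r=2: eigenvector (-2, 0, 1).
r=-1: eigenvector (0, 1, -2).
r=-2: eigenvector (1, 0, 0).
P = [[-2, 0, 1], [0, 1, 0], [1, -2, 0]], D = diag(2, -1, -2), P⁻¹ = [[0, 2, 1], [0, 1, 0], [1, 4, 2]].
B³ = P·diag(8, -1, -8)·P⁻¹ = [[-8, -64, -32], [0, -1, 0], [0, 18, 8]].
The requested entry is -8.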